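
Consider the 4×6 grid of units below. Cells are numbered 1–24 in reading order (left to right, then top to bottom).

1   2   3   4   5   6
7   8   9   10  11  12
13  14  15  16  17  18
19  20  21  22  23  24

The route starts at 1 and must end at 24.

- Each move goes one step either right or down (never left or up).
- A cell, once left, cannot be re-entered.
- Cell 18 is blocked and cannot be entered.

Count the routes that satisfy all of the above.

35

A right/down-only route from 1 to 24 makes exactly 3 down-moves and 5 right-moves in some order.
With no other constraints that would be C(8,3) = 56 routes.
Subtract routes through each blocked cell (inclusion–exclusion for overlaps): − through 18: 21 → 35.
That gives 35 routes.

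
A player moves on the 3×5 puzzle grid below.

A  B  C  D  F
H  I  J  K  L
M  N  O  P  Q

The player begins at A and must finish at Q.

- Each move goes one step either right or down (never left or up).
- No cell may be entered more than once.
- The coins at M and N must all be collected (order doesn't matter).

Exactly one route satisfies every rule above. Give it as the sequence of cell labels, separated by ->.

Moves only go right or down, so the column and row indices never decrease.
Route from A: 2× down (reaching M), 4× right (reaching Q) — 6 moves in all.
Check: all required cells visited.

A -> H -> M -> N -> O -> P -> Q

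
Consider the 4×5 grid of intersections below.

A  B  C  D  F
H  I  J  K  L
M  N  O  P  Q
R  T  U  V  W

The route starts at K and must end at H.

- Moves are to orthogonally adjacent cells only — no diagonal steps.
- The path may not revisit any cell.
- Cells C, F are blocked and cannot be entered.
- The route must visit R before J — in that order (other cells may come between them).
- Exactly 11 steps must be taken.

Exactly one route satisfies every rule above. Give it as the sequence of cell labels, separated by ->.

The waypoints must appear in the order R, J, with no cell reused.
Route from K: 2× down (reaching V), 3× left (reaching R), up to M, 2× right (reaching O), up to J, 2× left (reaching H) — 11 moves in all.
Check: order respected (R at step 5, J at step 9); 11 moves as required.

K -> P -> V -> U -> T -> R -> M -> N -> O -> J -> I -> H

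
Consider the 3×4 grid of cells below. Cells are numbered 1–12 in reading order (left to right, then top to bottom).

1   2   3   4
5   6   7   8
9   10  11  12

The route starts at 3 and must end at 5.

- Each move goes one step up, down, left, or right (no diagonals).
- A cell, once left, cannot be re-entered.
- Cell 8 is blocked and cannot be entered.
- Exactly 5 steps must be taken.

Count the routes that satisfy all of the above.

5

Need simple routes of exactly 5 moves from 3 to 5 (Manhattan distance 3, so 1 moves are spent on a detour and 1 undoing it).
Enumerating: 3 7 11 10 6 5 | 3 7 11 10 9 5 | 3 7 6 2 1 5 | 3 7 6 10 9 5 | 3 2 6 10 9 5.
That gives 5 routes.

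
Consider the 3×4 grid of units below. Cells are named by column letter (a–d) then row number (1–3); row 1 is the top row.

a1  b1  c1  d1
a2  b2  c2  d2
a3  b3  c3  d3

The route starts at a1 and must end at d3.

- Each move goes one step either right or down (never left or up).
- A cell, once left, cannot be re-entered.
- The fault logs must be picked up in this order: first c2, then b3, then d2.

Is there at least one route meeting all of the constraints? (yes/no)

b3 lies to the left of c2, so going from c2 to b3 would need a leftward move — but moves only go right/down, so c2 cannot be visited before b3.

no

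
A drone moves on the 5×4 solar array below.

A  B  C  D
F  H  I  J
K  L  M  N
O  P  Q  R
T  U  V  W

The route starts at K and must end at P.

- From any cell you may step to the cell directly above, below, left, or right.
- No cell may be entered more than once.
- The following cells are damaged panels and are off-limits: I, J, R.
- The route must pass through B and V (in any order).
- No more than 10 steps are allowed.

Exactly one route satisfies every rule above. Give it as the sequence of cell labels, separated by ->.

The 10-move cap with required stops at B, V leaves no slack for detours.
Route from K: up 2 to A, right 1 to B, down 2 to L, right 1 to M, down 2 to V, left 1 to U, up 1 to P — 10 moves in all.
Check: all required cells visited; 10 ≤ 10 moves.

K -> F -> A -> B -> H -> L -> M -> Q -> V -> U -> P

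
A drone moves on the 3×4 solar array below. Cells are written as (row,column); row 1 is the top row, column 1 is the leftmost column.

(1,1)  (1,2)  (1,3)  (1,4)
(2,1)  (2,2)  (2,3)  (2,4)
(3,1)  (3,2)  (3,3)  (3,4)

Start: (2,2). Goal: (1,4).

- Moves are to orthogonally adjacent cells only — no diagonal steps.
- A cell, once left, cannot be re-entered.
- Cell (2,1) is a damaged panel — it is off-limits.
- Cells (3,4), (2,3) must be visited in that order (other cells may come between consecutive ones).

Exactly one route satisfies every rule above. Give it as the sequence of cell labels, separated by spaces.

The waypoints must appear in the order (3,4), (2,3), with no cell reused.
Route from (2,2): down to (3,2), 2× right (reaching (3,4)), up to (2,4), left to (2,3), up to (1,3), right to (1,4) — 7 moves in all.
Check: order respected ((3,4) at step 3, (2,3) at step 5).

(2,2) (3,2) (3,3) (3,4) (2,4) (2,3) (1,3) (1,4)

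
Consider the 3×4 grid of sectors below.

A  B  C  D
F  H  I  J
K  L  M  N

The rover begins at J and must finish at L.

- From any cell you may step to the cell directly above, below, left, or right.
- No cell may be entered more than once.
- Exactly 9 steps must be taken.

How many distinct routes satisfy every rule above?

6

Need simple routes of exactly 9 moves from J to L (Manhattan distance 3, so 3 moves are spent on a detour and 3 undoing it).
Enumerating: J D C I H B A F K L | J D C B A F H I M L | J N M I C B H F K L | J N M I C B A F K L | J N M I C B A F H L | J N M I H B A F K L.
That gives 6 routes.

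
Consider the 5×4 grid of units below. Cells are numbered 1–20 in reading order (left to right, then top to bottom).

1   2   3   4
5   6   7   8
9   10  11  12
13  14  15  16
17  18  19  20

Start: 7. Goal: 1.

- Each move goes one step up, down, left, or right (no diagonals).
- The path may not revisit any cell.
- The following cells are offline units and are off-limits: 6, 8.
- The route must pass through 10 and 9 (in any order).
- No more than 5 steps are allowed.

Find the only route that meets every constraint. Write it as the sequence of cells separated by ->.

The budget equals the shortest possible length, so every move has to be on a shortest route through the required cells.
Route from 7: down 1 to 11, left 2 to 9, up 2 to 1 — 5 moves in all.
Check: all required cells visited; 5 ≤ 5 moves.

7 -> 11 -> 10 -> 9 -> 5 -> 1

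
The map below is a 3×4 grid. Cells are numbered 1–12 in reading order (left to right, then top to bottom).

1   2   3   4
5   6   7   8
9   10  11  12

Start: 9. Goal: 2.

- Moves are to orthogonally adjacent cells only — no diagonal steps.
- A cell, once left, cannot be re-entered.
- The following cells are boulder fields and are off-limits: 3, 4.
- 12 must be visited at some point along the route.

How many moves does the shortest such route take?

Any route passes through 12 somewhere between 9 and 2. Summing Manhattan distances along the two legs (9 → 12 → 2) gives a lower bound of 3 + 4 = 7 moves.
A route of 7 moves achieves this: 9 → 10 → 11 → 12 → 8 → 7 → 6 → 2.
Since 7 matches the lower bound, it is optimal.

7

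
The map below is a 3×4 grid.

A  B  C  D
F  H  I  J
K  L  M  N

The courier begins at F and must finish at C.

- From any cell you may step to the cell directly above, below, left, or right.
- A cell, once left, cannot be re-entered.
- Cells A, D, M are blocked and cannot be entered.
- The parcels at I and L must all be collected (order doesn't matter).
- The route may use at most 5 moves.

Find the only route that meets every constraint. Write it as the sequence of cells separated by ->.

F -> K -> L -> H -> I -> C

The budget equals the shortest possible length, so every move has to be on a shortest route through the required cells.
Route from F: down 1 to K, right 1 to L, up 1 to H, right 1 to I, up 1 to C — 5 moves in all.
Check: all required cells visited; 5 ≤ 5 moves.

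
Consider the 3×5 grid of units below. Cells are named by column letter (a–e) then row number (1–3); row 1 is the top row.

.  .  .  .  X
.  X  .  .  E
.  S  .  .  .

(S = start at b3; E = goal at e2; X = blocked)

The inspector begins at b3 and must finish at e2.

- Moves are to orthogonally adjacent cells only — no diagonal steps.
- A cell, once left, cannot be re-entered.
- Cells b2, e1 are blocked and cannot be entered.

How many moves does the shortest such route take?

The Manhattan distance from b3 to e2 is |3−2| + |2−5| = 4, so at least 4 moves are needed.
A route of 4 moves achieves this: b3 → c3 → c2 → d2 → e2.
Since 4 matches the lower bound, it is optimal.

4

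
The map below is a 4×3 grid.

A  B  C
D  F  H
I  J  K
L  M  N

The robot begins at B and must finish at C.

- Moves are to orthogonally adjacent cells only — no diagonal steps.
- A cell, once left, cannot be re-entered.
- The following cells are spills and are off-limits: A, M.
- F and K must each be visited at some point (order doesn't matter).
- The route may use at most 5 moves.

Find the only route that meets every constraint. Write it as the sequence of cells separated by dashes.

The 5-move cap with required stops at F, K leaves no slack for detours.
Route from B: down 2 to J, right 1 to K, up 2 to C — 5 moves in all.
Check: all required cells visited; 5 ≤ 5 moves.

B - F - J - K - H - C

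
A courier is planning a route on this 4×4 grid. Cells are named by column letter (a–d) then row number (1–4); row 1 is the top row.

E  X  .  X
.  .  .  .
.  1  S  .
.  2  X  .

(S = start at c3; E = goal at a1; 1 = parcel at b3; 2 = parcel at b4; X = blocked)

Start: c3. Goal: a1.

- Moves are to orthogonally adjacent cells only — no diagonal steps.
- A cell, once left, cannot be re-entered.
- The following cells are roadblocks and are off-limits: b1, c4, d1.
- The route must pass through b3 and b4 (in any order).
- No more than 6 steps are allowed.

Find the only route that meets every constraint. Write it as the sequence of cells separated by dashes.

The 6-move cap with required stops at b3, b4 leaves no slack for detours.
Route from c3: left 1 to b3, down 1 to b4, left 1 to a4, up 3 to a1 — 6 moves in all.
Check: all required cells visited; 6 ≤ 6 moves.

c3 - b3 - b4 - a4 - a3 - a2 - a1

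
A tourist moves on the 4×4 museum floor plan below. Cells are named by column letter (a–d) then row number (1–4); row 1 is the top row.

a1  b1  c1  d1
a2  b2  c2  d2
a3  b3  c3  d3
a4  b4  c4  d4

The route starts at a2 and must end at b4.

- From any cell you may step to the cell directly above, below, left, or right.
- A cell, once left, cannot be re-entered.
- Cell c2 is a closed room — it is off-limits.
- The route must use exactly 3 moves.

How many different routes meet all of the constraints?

3

Need simple routes of exactly 3 moves from a2 to b4 (Manhattan distance 3, so 0 moves are spent on a detour and 0 undoing it).
Enumerating: a2 a3 a4 b4 | a2 a3 b3 b4 | a2 b2 b3 b4.
That gives 3 routes.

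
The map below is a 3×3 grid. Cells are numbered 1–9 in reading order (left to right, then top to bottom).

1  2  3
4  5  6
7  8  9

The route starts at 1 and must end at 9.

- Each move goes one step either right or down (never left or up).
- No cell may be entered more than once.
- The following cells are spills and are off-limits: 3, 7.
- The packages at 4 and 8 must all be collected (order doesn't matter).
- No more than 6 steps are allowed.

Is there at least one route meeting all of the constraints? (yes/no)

yes

One route that works: 1 → 4 → 5 → 8 → 9.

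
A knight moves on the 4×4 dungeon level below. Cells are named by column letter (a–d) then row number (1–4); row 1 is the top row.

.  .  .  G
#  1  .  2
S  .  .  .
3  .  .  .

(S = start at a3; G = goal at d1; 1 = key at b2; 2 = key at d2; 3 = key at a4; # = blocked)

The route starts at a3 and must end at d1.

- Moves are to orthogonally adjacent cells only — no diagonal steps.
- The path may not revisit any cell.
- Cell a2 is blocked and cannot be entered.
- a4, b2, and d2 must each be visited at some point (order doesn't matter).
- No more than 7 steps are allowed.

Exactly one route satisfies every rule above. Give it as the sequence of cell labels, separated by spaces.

a3 a4 b4 b3 b2 c2 d2 d1

The budget equals the shortest possible length, so every move has to be on a shortest route through the required cells.
Route from a3: down to a4, right to b4, 2× up (reaching b2), 2× right (reaching d2), up to d1 — 7 moves in all.
Check: all required cells visited; 7 ≤ 7 moves.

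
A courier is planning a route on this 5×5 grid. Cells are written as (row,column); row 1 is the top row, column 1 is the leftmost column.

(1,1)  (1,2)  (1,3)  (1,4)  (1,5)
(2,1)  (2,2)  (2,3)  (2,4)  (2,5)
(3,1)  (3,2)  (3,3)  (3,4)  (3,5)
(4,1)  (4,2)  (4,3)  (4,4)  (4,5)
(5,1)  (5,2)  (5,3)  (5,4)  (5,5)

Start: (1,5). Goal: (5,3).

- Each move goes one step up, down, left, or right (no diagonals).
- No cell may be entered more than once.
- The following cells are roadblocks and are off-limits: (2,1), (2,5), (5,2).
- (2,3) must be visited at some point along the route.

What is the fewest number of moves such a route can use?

6

Any route passes through (2,3) somewhere between (1,5) and (5,3). Summing Manhattan distances along the two legs ((1,5) → (2,3) → (5,3)) gives a lower bound of 3 + 3 = 6 moves.
A route of 6 moves achieves this: (1,5) → (1,4) → (2,4) → (2,3) → (3,3) → (4,3) → (5,3).
Since 6 matches the lower bound, it is optimal.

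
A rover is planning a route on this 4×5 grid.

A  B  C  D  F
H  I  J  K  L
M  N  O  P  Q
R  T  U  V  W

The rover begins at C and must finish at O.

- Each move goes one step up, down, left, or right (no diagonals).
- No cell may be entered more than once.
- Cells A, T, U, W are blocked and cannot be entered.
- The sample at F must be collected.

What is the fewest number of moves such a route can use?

Any route passes through F somewhere between C and O. Summing Manhattan distances along the two legs (C → F → O) gives a lower bound of 2 + 4 = 6 moves.
A route of 6 moves achieves this: C → D → F → L → Q → P → O.
Since 6 matches the lower bound, it is optimal.

6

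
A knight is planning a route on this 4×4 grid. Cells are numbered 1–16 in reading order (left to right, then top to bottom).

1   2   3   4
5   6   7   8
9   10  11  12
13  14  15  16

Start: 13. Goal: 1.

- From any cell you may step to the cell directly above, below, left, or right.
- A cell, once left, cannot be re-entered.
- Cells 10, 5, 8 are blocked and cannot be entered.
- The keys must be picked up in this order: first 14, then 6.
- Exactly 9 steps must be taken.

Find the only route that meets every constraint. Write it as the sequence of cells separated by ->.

The waypoints must appear in the order 14, 6, with no cell reused.
Route from 13: right 3 to 16, up 1 to 12, left 1 to 11, up 1 to 7, left 1 to 6, up 1 to 2, left 1 to 1 — 9 moves in all.
Check: order respected (14 at step 1, 6 at step 7); 9 moves as required.

13 -> 14 -> 15 -> 16 -> 12 -> 11 -> 7 -> 6 -> 2 -> 1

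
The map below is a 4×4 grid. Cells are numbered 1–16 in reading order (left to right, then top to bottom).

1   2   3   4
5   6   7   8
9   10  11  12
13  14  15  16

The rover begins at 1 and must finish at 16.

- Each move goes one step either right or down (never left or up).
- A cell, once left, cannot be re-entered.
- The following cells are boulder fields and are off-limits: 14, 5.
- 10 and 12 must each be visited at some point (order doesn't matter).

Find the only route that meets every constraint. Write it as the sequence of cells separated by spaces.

1 2 6 10 11 12 16

Moves only go right or down, so the column and row indices never decrease.
Route from 1: right to 2, 2× down (reaching 10), 2× right (reaching 12), down to 16 — 6 moves in all.
Check: all required cells visited.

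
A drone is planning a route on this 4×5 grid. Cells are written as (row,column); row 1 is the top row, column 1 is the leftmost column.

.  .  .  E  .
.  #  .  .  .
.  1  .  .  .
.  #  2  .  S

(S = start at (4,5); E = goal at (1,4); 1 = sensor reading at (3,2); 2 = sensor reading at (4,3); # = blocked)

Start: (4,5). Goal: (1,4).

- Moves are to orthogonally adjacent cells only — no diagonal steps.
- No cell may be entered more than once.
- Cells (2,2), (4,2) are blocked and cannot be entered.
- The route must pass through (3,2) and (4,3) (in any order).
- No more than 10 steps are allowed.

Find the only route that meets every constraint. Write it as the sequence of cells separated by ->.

(4,5) -> (4,4) -> (4,3) -> (3,3) -> (3,2) -> (3,1) -> (2,1) -> (1,1) -> (1,2) -> (1,3) -> (1,4)

The budget equals the shortest possible length, so every move has to be on a shortest route through the required cells.
Route from (4,5): 2× left (reaching (4,3)), up to (3,3), 2× left (reaching (3,1)), 2× up (reaching (1,1)), 3× right (reaching (1,4)) — 10 moves in all.
Check: all required cells visited; 10 ≤ 10 moves.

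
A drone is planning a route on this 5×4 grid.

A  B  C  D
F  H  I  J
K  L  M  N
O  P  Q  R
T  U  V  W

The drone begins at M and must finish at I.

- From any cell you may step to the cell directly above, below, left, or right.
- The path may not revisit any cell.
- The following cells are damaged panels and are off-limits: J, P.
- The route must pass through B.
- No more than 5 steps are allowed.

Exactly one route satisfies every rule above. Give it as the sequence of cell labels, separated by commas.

M, L, H, B, C, I

Any route must reach B and still end at I within 5 moves, so the order of the required stops is forced.
Route from M: left 1 to L, up 2 to B, right 1 to C, down 1 to I — 5 moves in all.
Check: all required cells visited; 5 ≤ 5 moves.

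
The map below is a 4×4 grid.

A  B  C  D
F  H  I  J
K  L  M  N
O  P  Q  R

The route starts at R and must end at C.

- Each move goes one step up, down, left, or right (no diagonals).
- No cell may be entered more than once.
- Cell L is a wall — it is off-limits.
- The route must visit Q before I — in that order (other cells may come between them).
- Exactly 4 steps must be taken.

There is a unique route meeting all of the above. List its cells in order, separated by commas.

The waypoints must appear in the order Q, I, with no cell reused.
Route from R: left 1 to Q, up 3 to C — 4 moves in all.
Check: order respected (Q at step 1, I at step 3); 4 moves as required.

R, Q, M, I, C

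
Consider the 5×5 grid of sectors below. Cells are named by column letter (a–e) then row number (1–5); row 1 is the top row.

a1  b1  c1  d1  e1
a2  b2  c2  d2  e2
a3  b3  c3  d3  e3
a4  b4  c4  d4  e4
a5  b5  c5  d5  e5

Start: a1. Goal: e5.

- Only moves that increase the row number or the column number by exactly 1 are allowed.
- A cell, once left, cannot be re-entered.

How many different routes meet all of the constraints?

70

A right/down-only route from a1 to e5 makes exactly 4 down-moves and 4 right-moves in some order.
With no other constraints that would be C(8,4) = 70 routes.
That gives 70 routes.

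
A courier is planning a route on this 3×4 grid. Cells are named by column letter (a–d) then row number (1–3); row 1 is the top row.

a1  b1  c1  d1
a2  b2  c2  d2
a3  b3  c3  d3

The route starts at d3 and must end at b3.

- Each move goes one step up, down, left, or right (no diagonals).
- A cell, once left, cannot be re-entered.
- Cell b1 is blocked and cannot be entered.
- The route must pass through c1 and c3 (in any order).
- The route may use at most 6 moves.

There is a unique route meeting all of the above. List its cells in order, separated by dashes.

Any route must reach c1 and c3 and still end at b3 within 6 moves, so the order of the required stops is forced.
Route from d3: 2× up (reaching d1), left to c1, 2× down (reaching c3), left to b3 — 6 moves in all.
Check: all required cells visited; 6 ≤ 6 moves.

d3 - d2 - d1 - c1 - c2 - c3 - b3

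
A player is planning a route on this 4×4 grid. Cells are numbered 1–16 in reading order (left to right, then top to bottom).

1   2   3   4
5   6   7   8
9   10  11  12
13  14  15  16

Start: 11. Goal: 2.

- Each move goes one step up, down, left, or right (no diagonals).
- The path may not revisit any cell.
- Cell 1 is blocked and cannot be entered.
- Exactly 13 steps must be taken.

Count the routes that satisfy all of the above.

12

Need simple routes of exactly 13 moves from 11 to 2 (Manhattan distance 3, so 5 moves are spent on a detour and 5 undoing it).
Branch systematically from the start, pruning whenever the remaining move budget drops below the Manhattan distance to 2 or differs from it in parity. Grouping the completions by first move — via 7: 6; via 10: 3; via 12: 3 (no valid completion starts via 15) — and summing: 6 + 3 + 3 = 12.
That gives 12 routes.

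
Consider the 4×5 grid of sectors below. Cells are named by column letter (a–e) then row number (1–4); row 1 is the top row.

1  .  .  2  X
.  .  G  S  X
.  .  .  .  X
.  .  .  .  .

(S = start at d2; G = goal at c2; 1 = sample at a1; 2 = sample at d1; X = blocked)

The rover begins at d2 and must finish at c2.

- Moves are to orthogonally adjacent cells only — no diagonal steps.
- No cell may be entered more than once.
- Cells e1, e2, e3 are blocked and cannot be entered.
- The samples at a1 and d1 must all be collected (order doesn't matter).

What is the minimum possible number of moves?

7

Any route passes through a1 and d1 in some order between d2 and c2. Summing Manhattan distances along each leg and taking the cheapest ordering (d2 → d1 → a1 → c2) gives a lower bound of 1 + 3 + 3 = 7 moves.
A route of 7 moves achieves this: d2 → d1 → c1 → b1 → a1 → a2 → b2 → c2.
Since 7 matches the lower bound, it is optimal.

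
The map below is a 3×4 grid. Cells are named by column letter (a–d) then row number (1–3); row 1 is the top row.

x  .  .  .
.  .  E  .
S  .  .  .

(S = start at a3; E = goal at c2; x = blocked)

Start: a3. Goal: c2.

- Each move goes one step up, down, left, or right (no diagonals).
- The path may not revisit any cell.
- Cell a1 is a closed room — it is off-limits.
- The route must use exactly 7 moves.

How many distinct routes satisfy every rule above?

Need simple routes of exactly 7 moves from a3 to c2 (Manhattan distance 3, so 2 moves are spent on a detour and 2 undoing it).
Enumerating: a3 a2 b2 b1 c1 d1 d2 c2 | a3 a2 b2 b3 c3 d3 d2 c2 | a3 b3 b2 b1 c1 d1 d2 c2 | a3 b3 c3 d3 d2 d1 c1 c2.
That gives 4 routes.

4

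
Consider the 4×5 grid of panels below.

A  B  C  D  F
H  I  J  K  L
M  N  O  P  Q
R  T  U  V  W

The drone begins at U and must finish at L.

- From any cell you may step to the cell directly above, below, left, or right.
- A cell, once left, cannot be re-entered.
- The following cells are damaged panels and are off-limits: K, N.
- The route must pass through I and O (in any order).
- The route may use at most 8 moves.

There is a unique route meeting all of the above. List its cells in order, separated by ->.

The 8-move cap with required stops at I, O leaves no slack for detours.
Route from U: 2× up (reaching J), left to I, up to B, 3× right (reaching F), down to L — 8 moves in all.
Check: all required cells visited; 8 ≤ 8 moves.

U -> O -> J -> I -> B -> C -> D -> F -> L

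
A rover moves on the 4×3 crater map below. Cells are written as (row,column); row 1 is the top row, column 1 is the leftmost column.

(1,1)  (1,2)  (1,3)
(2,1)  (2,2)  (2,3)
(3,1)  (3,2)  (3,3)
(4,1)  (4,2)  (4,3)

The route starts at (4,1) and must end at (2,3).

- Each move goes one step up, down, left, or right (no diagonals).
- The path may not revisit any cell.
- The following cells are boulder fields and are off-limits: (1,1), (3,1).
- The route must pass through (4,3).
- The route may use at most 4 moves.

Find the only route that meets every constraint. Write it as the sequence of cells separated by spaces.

(4,1) (4,2) (4,3) (3,3) (2,3)

The 4-move cap with required stops at (4,3) leaves no slack for detours.
Route from (4,1): right 2 to (4,3), up 2 to (2,3) — 4 moves in all.
Check: all required cells visited; 4 ≤ 4 moves.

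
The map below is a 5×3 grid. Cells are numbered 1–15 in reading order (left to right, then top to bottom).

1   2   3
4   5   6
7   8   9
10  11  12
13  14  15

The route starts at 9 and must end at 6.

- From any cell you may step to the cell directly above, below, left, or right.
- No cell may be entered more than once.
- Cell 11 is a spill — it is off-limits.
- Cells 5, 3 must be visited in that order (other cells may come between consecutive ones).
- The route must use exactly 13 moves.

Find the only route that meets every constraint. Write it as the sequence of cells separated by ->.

The waypoints must appear in the order 5, 3, with no cell reused.
Route from 9: down 2 to 15, left 2 to 13, up 2 to 7, right 1 to 8, up 1 to 5, left 1 to 4, up 1 to 1, right 2 to 3, down 1 to 6 — 13 moves in all.
Check: order respected (5 at step 8, 3 at step 12); 13 moves as required.

9 -> 12 -> 15 -> 14 -> 13 -> 10 -> 7 -> 8 -> 5 -> 4 -> 1 -> 2 -> 3 -> 6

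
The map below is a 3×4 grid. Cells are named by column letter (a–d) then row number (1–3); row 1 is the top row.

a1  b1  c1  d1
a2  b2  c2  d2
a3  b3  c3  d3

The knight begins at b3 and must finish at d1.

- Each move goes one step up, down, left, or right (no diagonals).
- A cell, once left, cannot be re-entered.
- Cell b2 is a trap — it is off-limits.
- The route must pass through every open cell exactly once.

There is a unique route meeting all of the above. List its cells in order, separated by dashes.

b3 - a3 - a2 - a1 - b1 - c1 - c2 - c3 - d3 - d2 - d1

Need to visit all 11 open cells exactly once, starting at b3 and ending at d1.
Route from b3: left to a3, 2× up (reaching a1), 2× right (reaching c1), 2× down (reaching c3), right to d3, 2× up (reaching d1) — 10 moves in all.
Check: all 11 open cells covered.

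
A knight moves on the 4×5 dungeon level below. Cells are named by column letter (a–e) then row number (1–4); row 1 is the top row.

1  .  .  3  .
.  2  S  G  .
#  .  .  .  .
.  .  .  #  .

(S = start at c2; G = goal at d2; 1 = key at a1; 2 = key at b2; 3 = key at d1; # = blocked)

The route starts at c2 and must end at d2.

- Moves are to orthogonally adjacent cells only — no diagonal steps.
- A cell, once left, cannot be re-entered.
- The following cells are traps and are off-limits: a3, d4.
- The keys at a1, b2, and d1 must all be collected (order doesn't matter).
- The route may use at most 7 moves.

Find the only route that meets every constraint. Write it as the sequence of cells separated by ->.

Any route must reach a1, b2, and d1 and still end at d2 within 7 moves, so the order of the required stops is forced.
Route from c2: left 2 to a2, up 1 to a1, right 3 to d1, down 1 to d2 — 7 moves in all.
Check: all required cells visited; 7 ≤ 7 moves.

c2 -> b2 -> a2 -> a1 -> b1 -> c1 -> d1 -> d2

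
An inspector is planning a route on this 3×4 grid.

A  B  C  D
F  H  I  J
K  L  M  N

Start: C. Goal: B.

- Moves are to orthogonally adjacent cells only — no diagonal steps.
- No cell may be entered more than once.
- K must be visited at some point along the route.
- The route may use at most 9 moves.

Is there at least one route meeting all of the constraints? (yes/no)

One route that works: C → I → M → L → K → F → A → B.

yes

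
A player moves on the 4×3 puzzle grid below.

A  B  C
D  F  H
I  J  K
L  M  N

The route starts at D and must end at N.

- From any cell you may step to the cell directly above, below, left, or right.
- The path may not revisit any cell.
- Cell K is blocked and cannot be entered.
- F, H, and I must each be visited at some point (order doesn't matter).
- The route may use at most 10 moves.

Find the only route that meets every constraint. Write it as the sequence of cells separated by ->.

The 10-move cap with required stops at F, H, I leaves no slack for detours.
Route from D: up 1 to A, right 2 to C, down 1 to H, left 1 to F, down 1 to J, left 1 to I, down 1 to L, right 2 to N — 10 moves in all.
Check: all required cells visited; 10 ≤ 10 moves.

D -> A -> B -> C -> H -> F -> J -> I -> L -> M -> N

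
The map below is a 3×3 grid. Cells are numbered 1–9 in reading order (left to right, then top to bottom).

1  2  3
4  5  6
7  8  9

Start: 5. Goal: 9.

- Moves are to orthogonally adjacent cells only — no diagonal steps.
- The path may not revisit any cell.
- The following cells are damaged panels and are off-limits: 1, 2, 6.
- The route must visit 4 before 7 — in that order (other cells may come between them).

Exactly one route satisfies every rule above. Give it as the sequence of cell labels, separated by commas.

5, 4, 7, 8, 9

The waypoints must appear in the order 4, 7, with no cell reused.
Route from 5: left to 4, down to 7, 2× right (reaching 9) — 4 moves in all.
Check: order respected (4 at step 1, 7 at step 2).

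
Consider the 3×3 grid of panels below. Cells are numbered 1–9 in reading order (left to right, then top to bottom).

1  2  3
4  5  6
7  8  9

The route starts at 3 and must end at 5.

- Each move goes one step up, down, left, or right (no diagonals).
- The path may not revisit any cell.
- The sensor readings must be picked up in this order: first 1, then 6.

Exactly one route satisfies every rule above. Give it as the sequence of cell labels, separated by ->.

3 -> 2 -> 1 -> 4 -> 7 -> 8 -> 9 -> 6 -> 5

The waypoints must appear in the order 1, 6, with no cell reused.
Route from 3: 2× left (reaching 1), 2× down (reaching 7), 2× right (reaching 9), up to 6, left to 5 — 8 moves in all.
Check: order respected (1 at step 2, 6 at step 7).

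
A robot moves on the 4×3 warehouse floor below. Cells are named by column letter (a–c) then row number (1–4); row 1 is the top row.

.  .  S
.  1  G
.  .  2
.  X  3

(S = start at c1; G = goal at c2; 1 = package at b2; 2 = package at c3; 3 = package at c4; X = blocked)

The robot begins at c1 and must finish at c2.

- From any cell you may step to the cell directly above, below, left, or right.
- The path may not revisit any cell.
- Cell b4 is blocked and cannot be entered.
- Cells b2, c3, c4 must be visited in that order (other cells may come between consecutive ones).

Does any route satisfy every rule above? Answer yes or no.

c4 must be visited but has only one open neighbour (c3), and it is neither the start nor the goal — the route would have to enter and leave through c3, re-entering it.

no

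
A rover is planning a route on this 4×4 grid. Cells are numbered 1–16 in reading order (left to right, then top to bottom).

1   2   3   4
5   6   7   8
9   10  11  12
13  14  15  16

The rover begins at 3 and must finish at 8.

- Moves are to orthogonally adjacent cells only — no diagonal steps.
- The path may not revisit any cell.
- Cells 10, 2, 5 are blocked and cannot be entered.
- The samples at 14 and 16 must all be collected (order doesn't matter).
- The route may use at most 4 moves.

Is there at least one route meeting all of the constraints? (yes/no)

Even ignoring the no-revisit rule, getting from 3 to 8, taking the cheapest ordering 3 → 14 → 16 → 8 needs at least 4 + 2 + 2 = 8 moves (Manhattan distance per leg), which exceeds the 4-move limit.

no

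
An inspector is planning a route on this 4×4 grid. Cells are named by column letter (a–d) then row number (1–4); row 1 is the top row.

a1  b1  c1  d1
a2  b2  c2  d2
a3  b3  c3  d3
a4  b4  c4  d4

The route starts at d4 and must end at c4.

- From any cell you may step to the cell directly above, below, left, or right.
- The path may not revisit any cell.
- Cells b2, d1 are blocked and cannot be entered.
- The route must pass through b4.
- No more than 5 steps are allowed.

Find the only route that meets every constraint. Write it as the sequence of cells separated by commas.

The 5-move cap with required stops at b4 leaves no slack for detours.
Route from d4: up 1 to d3, left 2 to b3, down 1 to b4, right 1 to c4 — 5 moves in all.
Check: all required cells visited; 5 ≤ 5 moves.

d4, d3, c3, b3, b4, c4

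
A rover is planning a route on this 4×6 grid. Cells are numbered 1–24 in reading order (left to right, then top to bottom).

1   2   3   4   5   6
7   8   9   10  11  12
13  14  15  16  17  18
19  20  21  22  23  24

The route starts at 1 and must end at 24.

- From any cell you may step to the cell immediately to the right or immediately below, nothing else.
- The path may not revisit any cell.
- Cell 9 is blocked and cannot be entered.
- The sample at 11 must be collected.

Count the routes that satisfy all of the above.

A right/down-only route from 1 to 24 makes exactly 3 down-moves and 5 right-moves in some order.
With no other constraints that would be C(8,3) = 56 routes.
Split at 11 and multiply the segment counts (each segment already excludes blocked cells): 1→11: 2; 11→24: 3; product = 6.
That gives 6 routes.

6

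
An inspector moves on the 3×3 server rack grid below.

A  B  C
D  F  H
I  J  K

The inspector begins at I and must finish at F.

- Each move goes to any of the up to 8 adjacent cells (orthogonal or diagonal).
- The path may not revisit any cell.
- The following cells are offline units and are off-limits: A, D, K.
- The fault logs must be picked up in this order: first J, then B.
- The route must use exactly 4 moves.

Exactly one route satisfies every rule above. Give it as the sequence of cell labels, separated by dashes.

The waypoints must appear in the order J, B, with no cell reused.
Route from I: right to J, up-right to H, up-left to B, down to F — 4 moves in all.
Check: order respected (J at step 1, B at step 3); 4 moves as required.

I - J - H - B - F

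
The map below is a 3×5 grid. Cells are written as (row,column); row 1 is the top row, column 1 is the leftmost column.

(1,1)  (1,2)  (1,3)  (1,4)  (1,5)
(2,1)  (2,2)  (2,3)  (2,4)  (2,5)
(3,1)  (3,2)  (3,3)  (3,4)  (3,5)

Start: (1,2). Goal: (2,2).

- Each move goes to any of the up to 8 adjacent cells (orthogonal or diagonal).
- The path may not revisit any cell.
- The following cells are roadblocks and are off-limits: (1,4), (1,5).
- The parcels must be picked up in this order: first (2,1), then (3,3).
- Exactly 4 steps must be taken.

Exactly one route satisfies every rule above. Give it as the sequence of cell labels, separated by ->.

(1,2) -> (2,1) -> (3,2) -> (3,3) -> (2,2)

The waypoints must appear in the order (2,1), (3,3), with no cell reused.
Route from (1,2): down-left to (2,1), down-right to (3,2), right to (3,3), up-left to (2,2) — 4 moves in all.
Check: order respected ((2,1) at step 1, (3,3) at step 3); 4 moves as required.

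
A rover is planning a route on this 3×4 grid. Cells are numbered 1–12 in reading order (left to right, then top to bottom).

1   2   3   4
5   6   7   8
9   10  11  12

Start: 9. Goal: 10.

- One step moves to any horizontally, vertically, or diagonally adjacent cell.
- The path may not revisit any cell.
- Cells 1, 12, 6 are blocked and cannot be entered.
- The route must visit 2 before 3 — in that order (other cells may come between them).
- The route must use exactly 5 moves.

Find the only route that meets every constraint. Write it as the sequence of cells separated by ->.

9 -> 5 -> 2 -> 3 -> 7 -> 10

The waypoints must appear in the order 2, 3, with no cell reused.
Route from 9: up 1 to 5, up-right 1 to 2, right 1 to 3, down 1 to 7, down-left 1 to 10 — 5 moves in all.
Check: order respected (2 at step 2, 3 at step 3); 5 moves as required.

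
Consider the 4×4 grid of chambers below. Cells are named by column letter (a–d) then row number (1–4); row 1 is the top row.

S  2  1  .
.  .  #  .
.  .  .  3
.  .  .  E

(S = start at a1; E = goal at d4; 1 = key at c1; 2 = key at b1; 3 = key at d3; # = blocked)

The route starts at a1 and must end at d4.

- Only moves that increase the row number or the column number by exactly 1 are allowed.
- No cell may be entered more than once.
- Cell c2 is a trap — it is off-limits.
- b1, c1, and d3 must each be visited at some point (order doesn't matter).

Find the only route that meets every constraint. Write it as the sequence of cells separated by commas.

a1, b1, c1, d1, d2, d3, d4

Moves only go right or down, so the column and row indices never decrease.
Route from a1: right 3 to d1, down 3 to d4 — 6 moves in all.
Check: all required cells visited.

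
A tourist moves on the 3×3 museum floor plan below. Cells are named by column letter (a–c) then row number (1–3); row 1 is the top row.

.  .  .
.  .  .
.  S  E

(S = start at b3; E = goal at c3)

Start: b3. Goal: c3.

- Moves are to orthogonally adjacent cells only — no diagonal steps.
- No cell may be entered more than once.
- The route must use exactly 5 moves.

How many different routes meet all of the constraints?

2

Need simple routes of exactly 5 moves from b3 to c3 (Manhattan distance 1, so 2 moves are spent on a detour and 2 undoing it).
Enumerating: b3 b2 b1 c1 c2 c3 | b3 a3 a2 b2 c2 c3.
That gives 2 routes.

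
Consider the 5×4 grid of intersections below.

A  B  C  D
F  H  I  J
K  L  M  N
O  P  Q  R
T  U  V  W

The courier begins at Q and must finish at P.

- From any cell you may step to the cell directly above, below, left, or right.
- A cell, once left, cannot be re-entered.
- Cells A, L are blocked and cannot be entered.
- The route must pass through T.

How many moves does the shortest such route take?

Any route passes through T somewhere between Q and P. Summing Manhattan distances along the two legs (Q → T → P) gives a lower bound of 3 + 2 = 5 moves.
A route of 5 moves achieves this: Q → V → U → T → O → P.
Since 5 matches the lower bound, it is optimal.

5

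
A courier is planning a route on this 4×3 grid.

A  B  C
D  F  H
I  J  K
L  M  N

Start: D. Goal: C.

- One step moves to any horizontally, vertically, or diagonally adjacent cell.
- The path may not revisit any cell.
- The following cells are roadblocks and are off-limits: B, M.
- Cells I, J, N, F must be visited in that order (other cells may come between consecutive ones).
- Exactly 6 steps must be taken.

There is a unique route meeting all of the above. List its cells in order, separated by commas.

The waypoints must appear in the order I, J, N, F, with no cell reused.
Route from D: down to I, right to J, down-right to N, up to K, up-left to F, up-right to C — 6 moves in all.
Check: order respected (I at step 1, J at step 2, N at step 3, F at step 5); 6 moves as required.

D, I, J, N, K, F, C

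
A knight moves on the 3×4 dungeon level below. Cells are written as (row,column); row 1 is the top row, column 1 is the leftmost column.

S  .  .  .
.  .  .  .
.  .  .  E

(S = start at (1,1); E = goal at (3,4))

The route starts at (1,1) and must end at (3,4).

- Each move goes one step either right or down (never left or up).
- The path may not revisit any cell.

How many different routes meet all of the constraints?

A right/down-only route from (1,1) to (3,4) makes exactly 2 down-moves and 3 right-moves in some order.
With no other constraints that would be C(5,2) = 10 routes.
That gives 10 routes.

10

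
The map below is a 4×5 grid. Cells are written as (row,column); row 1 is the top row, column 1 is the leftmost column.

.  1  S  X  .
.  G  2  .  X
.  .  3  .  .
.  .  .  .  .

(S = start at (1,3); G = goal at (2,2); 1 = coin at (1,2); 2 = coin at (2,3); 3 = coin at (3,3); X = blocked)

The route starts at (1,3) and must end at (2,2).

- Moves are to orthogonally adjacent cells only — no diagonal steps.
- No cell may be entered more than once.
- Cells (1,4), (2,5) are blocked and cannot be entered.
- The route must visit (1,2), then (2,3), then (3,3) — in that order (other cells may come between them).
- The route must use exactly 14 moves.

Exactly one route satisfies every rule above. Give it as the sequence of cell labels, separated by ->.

(1,3) -> (1,2) -> (1,1) -> (2,1) -> (3,1) -> (4,1) -> (4,2) -> (4,3) -> (4,4) -> (3,4) -> (2,4) -> (2,3) -> (3,3) -> (3,2) -> (2,2)

The waypoints must appear in the order (1,2), (2,3), (3,3), with no cell reused.
Route from (1,3): left 2 to (1,1), down 3 to (4,1), right 3 to (4,4), up 2 to (2,4), left 1 to (2,3), down 1 to (3,3), left 1 to (3,2), up 1 to (2,2) — 14 moves in all.
Check: order respected (1 at step 1, 2 at step 11, 3 at step 12); 14 moves as required.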